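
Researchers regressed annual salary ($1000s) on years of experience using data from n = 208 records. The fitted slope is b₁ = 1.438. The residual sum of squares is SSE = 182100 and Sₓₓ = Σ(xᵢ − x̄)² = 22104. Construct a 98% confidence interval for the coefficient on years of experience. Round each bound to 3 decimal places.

MSE = SSE/(n − 2) = 182100/206 = 883.981.
SE(b₁) = √(MSE/Sₓₓ) = √(883.981/22104) = 0.19998.
df = n − 2 = 206.
t* = t_{0.01, 206} = 2.344586.
Margin = t* × SE = 2.344586 × 0.19998 = 0.46887.
CI: 1.438 ± 0.46887 → (0.969, 1.907).
With 98% confidence, each one-unit increase in years of experience is associated with a change of between 0.969 and 1.907 $1000s in annual salary.

(0.969, 1.907)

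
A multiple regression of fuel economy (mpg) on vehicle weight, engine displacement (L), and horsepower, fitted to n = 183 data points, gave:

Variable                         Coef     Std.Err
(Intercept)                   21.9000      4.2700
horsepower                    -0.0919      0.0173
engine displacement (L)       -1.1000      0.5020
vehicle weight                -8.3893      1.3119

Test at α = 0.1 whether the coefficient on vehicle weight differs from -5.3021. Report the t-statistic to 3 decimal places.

Read off: b = -8.3893, SE = 1.3119 for vehicle weight.
H₀: β₁ = -5.3021 vs H₁: β₁ ≠ -5.3021.
t = (-8.3893 − (-5.3021)) / 1.3119 = -2.353.
df = n − k − 1 = 183 − 3 − 1 = 179.
Two-sided p ≈ 0.0197, which is < 0.1, so reject H₀.
There is evidence that the true slope on vehicle weight differs from -5.3021 mpg per unit, holding the other predictors fixed.

t = -2.353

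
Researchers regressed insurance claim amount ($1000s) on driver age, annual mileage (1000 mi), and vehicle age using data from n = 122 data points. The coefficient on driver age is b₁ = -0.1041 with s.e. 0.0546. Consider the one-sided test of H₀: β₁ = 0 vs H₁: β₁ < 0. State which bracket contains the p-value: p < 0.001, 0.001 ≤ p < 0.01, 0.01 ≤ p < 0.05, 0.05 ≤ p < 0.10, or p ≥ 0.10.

0.01 ≤ p < 0.05

t = -0.1041 / 0.0546 = -1.907.
df = n − k − 1 = 122 − 3 − 1 = 118.
One-sided p = P(T_{118} < t) ≈ 0.0295.
So 0.01 ≤ p < 0.05.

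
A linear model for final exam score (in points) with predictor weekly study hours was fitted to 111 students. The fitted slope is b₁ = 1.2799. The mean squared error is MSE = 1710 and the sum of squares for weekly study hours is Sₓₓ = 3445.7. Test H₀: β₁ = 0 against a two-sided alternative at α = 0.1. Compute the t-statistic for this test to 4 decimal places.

SE(b₁) = √(MSE/Sₓₓ) = √(1710/3445.7) = 0.704465.
t = 1.2799 / 0.704465 = 1.8168.
df = n − 2 = 109.
Two-sided p ≈ 0.0720, which is < 0.1, so reject H₀.
There is evidence that weekly study hours is associated with final exam score.

t = 1.8168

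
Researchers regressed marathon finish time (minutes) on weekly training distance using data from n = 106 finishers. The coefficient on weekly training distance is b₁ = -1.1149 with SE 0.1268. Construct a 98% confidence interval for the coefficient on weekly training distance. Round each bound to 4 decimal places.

df = n − 2 = 106 − 2 = 104.
t* = t_{0.01, 104} = 2.362739.
Margin = t* × SE = 2.362739 × 0.1268 = 0.299595.
CI: -1.1149 ± 0.299595 → (-1.4145, -0.8153).
With 98% confidence, each one-unit increase in weekly training distance is associated with a change of between -1.4145 and -0.8153 minutes in marathon finish time.

(-1.4145, -0.8153)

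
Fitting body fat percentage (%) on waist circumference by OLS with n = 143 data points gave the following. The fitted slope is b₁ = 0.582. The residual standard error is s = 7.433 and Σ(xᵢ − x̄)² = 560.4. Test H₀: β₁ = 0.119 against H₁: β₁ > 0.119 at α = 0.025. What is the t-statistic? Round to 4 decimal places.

SE(b₁) = s/√Sₓₓ = 7.433/√560.4 = 0.313989.
t = (0.582 − 0.119) / 0.313989 = 1.4746.
df = n − 2 = 141.
One-sided p ≈ 0.0713, which is ≥ 0.025, so fail to reject H₀.
The data do not give significant evidence that the true slope on waist circumference exceeds 0.119 % per unit.

t = 1.4746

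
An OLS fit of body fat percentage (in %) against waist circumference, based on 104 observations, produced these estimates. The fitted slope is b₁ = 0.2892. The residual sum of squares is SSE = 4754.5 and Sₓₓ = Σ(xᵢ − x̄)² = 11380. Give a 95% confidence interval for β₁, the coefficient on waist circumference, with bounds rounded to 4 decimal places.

(0.1623, 0.4161)

MSE = SSE/(n − 2) = 4754.5/102 = 46.6127.
SE(b₁) = √(MSE/Sₓₓ) = √(46.6127/11380) = 0.0640002.
df = n − 2 = 102.
t* = t_{0.025, 102} = 1.983495.
Margin = t* × SE = 1.983495 × 0.0640002 = 0.126944.
CI: 0.2892 ± 0.126944 → (0.1623, 0.4161).
With 95% confidence, each one-unit increase in waist circumference is associated with a change of between 0.1623 and 0.4161 % in body fat percentage.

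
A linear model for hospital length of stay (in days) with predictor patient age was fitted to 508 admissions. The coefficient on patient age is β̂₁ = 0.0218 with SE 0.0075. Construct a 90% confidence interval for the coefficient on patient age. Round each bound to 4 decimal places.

(0.0094, 0.0342)

df = n − 2 = 508 − 2 = 506.
t* = t_{0.05, 506} = 1.647871.
Margin = t* × SE = 1.647871 × 0.0075 = 0.012359.
CI: 0.0218 ± 0.012359 → (0.0094, 0.0342).
With 90% confidence, each one-unit increase in patient age is associated with a change of between 0.0094 and 0.0342 days in hospital length of stay.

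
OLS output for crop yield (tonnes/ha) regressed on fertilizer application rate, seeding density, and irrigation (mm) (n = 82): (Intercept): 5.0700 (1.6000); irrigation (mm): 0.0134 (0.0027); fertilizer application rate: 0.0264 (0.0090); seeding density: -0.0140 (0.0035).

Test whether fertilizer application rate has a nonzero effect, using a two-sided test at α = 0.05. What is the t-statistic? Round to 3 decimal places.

t = 2.933

Read off: b = 0.0264, SE = 0.0090 for fertilizer application rate.
H₀: β₁ = 0 vs H₁: β₁ ≠ 0.
t = 0.0264 / 0.0090 = 2.933.
df = n − k − 1 = 82 − 3 − 1 = 78.
Two-sided p ≈ 0.0044, which is < 0.05, so reject H₀.
There is evidence that fertilizer application rate is associated with crop yield, holding the other predictors fixed.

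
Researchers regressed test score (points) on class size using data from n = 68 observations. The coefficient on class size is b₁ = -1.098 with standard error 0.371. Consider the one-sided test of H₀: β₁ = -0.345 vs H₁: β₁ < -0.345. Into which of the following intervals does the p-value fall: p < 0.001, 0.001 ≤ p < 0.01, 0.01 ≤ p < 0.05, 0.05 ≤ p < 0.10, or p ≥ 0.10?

0.01 ≤ p < 0.05

t = (-1.098 − (-0.345)) / 0.371 = -2.030.
df = n − 2 = 68 − 2 = 66.
One-sided p = P(T_{66} < t) ≈ 0.0232.
So 0.01 ≤ p < 0.05.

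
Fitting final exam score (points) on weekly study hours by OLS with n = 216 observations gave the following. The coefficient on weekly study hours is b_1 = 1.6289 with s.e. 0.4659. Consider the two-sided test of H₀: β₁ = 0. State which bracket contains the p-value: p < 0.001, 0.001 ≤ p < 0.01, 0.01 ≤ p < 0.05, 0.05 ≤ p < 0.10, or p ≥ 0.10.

t = 1.6289 / 0.4659 = 3.496.
df = n − 2 = 216 − 2 = 214.
Two-sided p = 2·P(T_{214} > |t|) ≈ 0.0006.
So p < 0.001.

p < 0.001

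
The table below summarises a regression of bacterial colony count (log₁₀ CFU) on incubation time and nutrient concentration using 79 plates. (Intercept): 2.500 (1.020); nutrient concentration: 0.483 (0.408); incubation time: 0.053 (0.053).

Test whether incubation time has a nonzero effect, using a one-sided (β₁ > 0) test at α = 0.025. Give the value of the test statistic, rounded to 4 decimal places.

t = 1.0000

Read off: b = 0.053, SE = 0.053 for incubation time.
H₀: β₁ = 0 vs H₁: β₁ > 0.
t = 0.053 / 0.053 = 1.0000.
df = n − k − 1 = 79 − 2 − 1 = 76.
One-sided p ≈ 0.1602, which is ≥ 0.025, so fail to reject H₀.
The data do not give significant evidence that the true slope on incubation time is positive, holding the other predictors fixed.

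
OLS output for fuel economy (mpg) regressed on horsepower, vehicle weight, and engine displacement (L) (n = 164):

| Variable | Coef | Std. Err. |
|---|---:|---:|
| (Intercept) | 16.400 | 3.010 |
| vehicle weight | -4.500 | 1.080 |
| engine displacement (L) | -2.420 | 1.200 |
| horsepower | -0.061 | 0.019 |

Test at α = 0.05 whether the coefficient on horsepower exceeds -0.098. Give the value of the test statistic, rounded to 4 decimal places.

t = 1.9474

Read off: b = -0.061, SE = 0.019 for horsepower.
H₀: β₁ = -0.098 vs H₁: β₁ > -0.098.
t = (-0.061 − (-0.098)) / 0.019 = 1.9474.
df = n − k − 1 = 164 − 3 − 1 = 160.
One-sided p ≈ 0.0266, which is < 0.05, so reject H₀.
There is evidence that the true slope on horsepower exceeds -0.098 mpg per unit, holding the other predictors fixed.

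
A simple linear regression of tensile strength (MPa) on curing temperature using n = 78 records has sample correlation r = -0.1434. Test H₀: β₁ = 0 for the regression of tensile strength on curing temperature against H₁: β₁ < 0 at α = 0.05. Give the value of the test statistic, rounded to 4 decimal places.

t = -1.2632

t = r·√(n − 2)/√(1 − r²) = -0.1434·√76/√0.979436 = -1.2632.
df = n − 2 = 76.
One-sided p ≈ 0.1052, which is ≥ 0.05, so fail to reject H₀.
The data do not give significant evidence of a linear association between curing temperature and tensile strength.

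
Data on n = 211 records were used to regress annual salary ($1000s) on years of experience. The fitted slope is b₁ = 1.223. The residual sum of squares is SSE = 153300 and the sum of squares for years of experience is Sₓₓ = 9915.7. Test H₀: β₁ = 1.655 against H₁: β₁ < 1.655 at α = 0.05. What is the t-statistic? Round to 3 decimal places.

t = -1.588

MSE = SSE/(n − 2) = 153300/209 = 733.493.
SE(b₁) = √(MSE/Sₓₓ) = √(733.493/9915.7) = 0.27198.
t = (1.223 − 1.655) / 0.27198 = -1.588.
df = n − 2 = 209.
One-sided p ≈ 0.0569, which is ≥ 0.05, so fail to reject H₀.
The data do not give significant evidence that the true slope on years of experience is below 1.655 $1000s per unit.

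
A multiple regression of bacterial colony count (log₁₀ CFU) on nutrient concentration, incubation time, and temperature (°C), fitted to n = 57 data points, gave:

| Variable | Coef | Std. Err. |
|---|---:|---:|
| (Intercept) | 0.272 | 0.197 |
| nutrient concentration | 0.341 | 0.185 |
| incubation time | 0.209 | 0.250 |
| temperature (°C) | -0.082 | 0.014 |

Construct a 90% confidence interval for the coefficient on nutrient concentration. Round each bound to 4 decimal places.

Read off: b = 0.341, SE = 0.185 for nutrient concentration.
df = n − k − 1 = 57 − 3 − 1 = 53.
t* = t_{0.05, 53} = 1.674116.
Margin = t* × SE = 1.674116 × 0.185 = 0.309712.
CI: 0.341 ± 0.309712 → (0.0313, 0.6507).

(0.0313, 0.6507)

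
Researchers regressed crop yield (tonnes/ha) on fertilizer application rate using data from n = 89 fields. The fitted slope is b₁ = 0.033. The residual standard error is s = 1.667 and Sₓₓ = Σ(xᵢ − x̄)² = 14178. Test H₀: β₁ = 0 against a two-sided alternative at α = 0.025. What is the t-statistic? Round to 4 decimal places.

t = 2.3571

SE(b₁) = s/√Sₓₓ = 1.667/√14178 = 0.014.
t = 0.033 / 0.014 = 2.3571.
df = n − 2 = 87.
Two-sided p ≈ 0.0207, which is < 0.025, so reject H₀.
There is evidence that fertilizer application rate is associated with crop yield.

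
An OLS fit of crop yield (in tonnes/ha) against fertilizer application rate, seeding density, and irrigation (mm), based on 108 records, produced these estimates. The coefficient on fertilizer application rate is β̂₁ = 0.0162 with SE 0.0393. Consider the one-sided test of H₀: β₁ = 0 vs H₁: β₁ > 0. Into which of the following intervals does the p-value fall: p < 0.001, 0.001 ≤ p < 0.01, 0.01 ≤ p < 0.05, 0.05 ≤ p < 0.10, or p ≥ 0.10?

t = 0.0162 / 0.0393 = 0.412.
df = n − k − 1 = 108 − 3 − 1 = 104.
One-sided p = P(T_{104} > t) ≈ 0.3405.
So p ≥ 0.10.

p ≥ 0.10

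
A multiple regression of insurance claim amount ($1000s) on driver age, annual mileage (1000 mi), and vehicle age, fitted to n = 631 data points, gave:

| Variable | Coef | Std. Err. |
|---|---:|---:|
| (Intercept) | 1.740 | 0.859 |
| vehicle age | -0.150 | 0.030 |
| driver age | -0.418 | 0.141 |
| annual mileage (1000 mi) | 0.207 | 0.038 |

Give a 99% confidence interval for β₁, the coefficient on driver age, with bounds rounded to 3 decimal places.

(-0.782, -0.054)

Read off: b = -0.418, SE = 0.141 for driver age.
df = n − k − 1 = 631 − 3 − 1 = 627.
t* = t_{0.005, 627} = 2.583693.
Margin = t* × SE = 2.583693 × 0.141 = 0.36430.
CI: -0.418 ± 0.36430 → (-0.782, -0.054).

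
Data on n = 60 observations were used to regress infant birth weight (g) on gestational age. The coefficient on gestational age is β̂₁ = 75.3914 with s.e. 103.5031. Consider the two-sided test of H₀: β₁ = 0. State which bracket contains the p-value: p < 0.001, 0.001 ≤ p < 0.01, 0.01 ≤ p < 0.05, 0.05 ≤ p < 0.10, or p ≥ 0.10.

p ≥ 0.10

t = 75.3914 / 103.5031 = 0.728.
df = n − 2 = 60 − 2 = 58.
Two-sided p = 2·P(T_{58} > |t|) ≈ 0.4693.
So p ≥ 0.10.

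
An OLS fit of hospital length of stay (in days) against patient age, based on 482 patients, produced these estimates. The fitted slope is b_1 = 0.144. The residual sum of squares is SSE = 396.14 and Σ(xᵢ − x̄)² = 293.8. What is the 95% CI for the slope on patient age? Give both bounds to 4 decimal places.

MSE = SSE/(n − 2) = 396.14/480 = 0.825292.
SE(b_1) = √(MSE/Sₓₓ) = √(0.825292/293.8) = 0.0530002.
df = n − 2 = 480.
t* = t_{0.025, 480} = 1.964918.
Margin = t* × SE = 1.964918 × 0.0530002 = 0.104141.
CI: 0.144 ± 0.104141 → (0.0399, 0.2481).
With 95% confidence, each one-unit increase in patient age is associated with a change of between 0.0399 and 0.2481 days in hospital length of stay.

(0.0399, 0.2481)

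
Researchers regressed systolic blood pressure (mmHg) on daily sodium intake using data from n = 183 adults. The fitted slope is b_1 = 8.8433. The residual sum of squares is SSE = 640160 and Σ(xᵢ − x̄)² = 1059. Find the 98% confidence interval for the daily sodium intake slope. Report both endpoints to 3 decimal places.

MSE = SSE/(n − 2) = 640160/181 = 3536.8.
SE(b_1) = √(MSE/Sₓₓ) = √(3536.8/1059) = 1.8275.
df = n − 2 = 181.
t* = t_{0.01, 181} = 2.347126.
Margin = t* × SE = 2.347126 × 1.8275 = 4.28937.
CI: 8.8433 ± 4.28937 → (4.554, 13.133).
With 98% confidence, each one-unit increase in daily sodium intake is associated with a change of between 4.554 and 13.133 mmHg in systolic blood pressure.

(4.554, 13.133)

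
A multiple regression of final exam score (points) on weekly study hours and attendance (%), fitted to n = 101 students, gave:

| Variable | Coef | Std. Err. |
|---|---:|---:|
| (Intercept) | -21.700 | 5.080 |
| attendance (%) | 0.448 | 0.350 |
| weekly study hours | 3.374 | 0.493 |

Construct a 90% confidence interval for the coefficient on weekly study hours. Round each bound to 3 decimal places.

Read off: b = 3.374, SE = 0.493 for weekly study hours.
df = n − k − 1 = 101 − 2 − 1 = 98.
t* = t_{0.05, 98} = 1.660551.
Margin = t* × SE = 1.660551 × 0.493 = 0.81865.
CI: 3.374 ± 0.81865 → (2.555, 4.193).

(2.555, 4.193)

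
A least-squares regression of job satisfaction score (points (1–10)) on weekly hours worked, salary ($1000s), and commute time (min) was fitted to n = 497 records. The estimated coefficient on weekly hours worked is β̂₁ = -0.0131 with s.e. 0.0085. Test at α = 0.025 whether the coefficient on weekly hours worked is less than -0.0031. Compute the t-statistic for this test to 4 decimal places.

t = -1.1765

H₀: β₁ = -0.0031 vs H₁: β₁ < -0.0031.
t = (β̂₁ − β₁⁰)/SE = (-0.0131 − (-0.0031)) / 0.0085 = -1.1765.
df = n − k − 1 = 497 − 3 − 1 = 493.
One-sided p ≈ 0.1200, which is ≥ 0.025, so fail to reject H₀.
The data do not give significant evidence that the true slope on weekly hours worked is below -0.0031 points (1–10) per unit, holding the other predictors fixed.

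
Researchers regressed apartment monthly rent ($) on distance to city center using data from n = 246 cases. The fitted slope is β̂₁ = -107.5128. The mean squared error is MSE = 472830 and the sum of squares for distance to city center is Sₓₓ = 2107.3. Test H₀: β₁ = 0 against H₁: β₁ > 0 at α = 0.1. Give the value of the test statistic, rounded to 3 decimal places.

SE(β̂₁) = √(MSE/Sₓₓ) = √(472830/2107.3) = 14.9792.
t = -107.5128 / 14.9792 = -7.177.
df = n − 2 = 244.
One-sided p ≈ 1.0000, which is ≥ 0.1, so fail to reject H₀.
The data do not give significant evidence that the true slope on distance to city center is positive.

t = -7.177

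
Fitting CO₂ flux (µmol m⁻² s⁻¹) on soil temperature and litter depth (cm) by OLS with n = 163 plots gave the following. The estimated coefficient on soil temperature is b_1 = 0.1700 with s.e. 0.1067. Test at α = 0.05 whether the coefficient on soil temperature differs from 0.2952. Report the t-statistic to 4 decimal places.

H₀: β₁ = 0.2952 vs H₁: β₁ ≠ 0.2952.
t = (b_1 − β₁⁰)/SE = (0.1700 − 0.2952) / 0.1067 = -1.1734.
df = n − k − 1 = 163 − 2 − 1 = 160.
Two-sided p ≈ 0.2424, which is ≥ 0.05, so fail to reject H₀.
The data are consistent with a true slope of 0.2952 µmol m⁻² s⁻¹ per unit of soil temperature, holding the other predictors fixed.

t = -1.1734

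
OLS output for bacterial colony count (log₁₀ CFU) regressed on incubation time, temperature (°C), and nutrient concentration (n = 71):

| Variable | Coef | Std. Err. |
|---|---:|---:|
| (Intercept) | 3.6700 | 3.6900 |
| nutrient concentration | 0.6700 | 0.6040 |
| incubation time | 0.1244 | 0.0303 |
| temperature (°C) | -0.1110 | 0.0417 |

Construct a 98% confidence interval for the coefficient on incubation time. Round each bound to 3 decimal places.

Read off: b = 0.1244, SE = 0.0303 for incubation time.
df = n − k − 1 = 71 − 3 − 1 = 67.
t* = t_{0.01, 67} = 2.383302.
Margin = t* × SE = 2.383302 × 0.0303 = 0.07221.
CI: 0.1244 ± 0.07221 → (0.052, 0.197).

(0.052, 0.197)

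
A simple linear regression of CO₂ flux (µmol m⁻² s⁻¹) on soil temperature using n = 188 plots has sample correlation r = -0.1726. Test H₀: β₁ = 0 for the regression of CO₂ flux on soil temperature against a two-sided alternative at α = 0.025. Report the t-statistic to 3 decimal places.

t = r·√(n − 2)/√(1 − r²) = -0.1726·√186/√0.970209 = -2.390.
df = n − 2 = 186.
Two-sided p ≈ 0.0179, which is < 0.025, so reject H₀.
There is evidence of a linear association between soil temperature and CO₂ flux.

t = -2.390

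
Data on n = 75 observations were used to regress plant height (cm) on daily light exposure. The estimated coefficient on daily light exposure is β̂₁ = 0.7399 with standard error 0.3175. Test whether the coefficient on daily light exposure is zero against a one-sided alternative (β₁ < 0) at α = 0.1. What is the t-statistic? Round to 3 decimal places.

H₀: β₁ = 0 vs H₁: β₁ < 0.
t = (β̂₁ − β₁⁰)/SE = 0.7399 / 0.3175 = 2.330.
df = n − 2 = 75 − 2 = 73.
One-sided p ≈ 0.9887, which is ≥ 0.1, so fail to reject H₀.
The data do not give significant evidence that the true slope on daily light exposure is negative.

t = 2.330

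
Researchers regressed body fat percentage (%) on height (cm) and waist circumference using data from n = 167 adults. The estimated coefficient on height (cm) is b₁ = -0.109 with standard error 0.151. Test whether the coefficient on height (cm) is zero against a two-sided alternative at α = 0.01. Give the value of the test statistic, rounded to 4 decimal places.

H₀: β₁ = 0 vs H₁: β₁ ≠ 0.
t = (b₁ − β₁⁰)/SE = -0.109 / 0.151 = -0.7219.
df = n − k − 1 = 167 − 2 − 1 = 164.
Two-sided p ≈ 0.4714, which is ≥ 0.01, so fail to reject H₀.
The data do not give significant evidence of an association between height (cm) and body fat percentage, after adjusting for the other predictors.

t = -0.7219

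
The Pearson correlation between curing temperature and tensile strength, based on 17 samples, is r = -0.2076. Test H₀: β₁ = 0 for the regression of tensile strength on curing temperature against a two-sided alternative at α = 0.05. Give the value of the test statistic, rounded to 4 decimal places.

t = -0.8219

t = r·√(n − 2)/√(1 − r²) = -0.2076·√15/√0.956902 = -0.8219.
df = n − 2 = 15.
Two-sided p ≈ 0.4240, which is ≥ 0.05, so fail to reject H₀.
The data do not give significant evidence of a linear association between curing temperature and tensile strength.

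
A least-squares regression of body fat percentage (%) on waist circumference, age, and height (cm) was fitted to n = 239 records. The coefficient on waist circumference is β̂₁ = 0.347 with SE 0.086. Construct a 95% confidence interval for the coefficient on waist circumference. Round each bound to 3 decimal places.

(0.178, 0.516)

df = n − k − 1 = 239 − 3 − 1 = 235.
t* = t_{0.025, 235} = 1.97011.
Margin = t* × SE = 1.97011 × 0.086 = 0.16943.
CI: 0.347 ± 0.16943 → (0.178, 0.516).
With 95% confidence, each one-unit increase in waist circumference is associated with a change of between 0.178 and 0.516 % in body fat percentage, holding the other predictors fixed.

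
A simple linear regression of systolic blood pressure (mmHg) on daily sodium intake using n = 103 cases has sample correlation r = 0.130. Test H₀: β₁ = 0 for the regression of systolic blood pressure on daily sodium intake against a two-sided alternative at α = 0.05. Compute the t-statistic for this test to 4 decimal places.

t = 1.3177

t = r·√(n − 2)/√(1 − r²) = 0.130·√101/√0.9831 = 1.3177.
df = n − 2 = 101.
Two-sided p ≈ 0.1906, which is ≥ 0.05, so fail to reject H₀.
The data do not give significant evidence of a linear association between daily sodium intake and systolic blood pressure.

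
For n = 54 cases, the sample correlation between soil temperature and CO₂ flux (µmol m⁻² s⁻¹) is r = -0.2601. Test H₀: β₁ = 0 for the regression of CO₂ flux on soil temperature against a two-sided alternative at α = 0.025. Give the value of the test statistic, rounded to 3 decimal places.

t = -1.942

t = r·√(n − 2)/√(1 − r²) = -0.2601·√52/√0.932348 = -1.942.
df = n − 2 = 52.
Two-sided p ≈ 0.0575, which is ≥ 0.025, so fail to reject H₀.
The data do not give significant evidence of a linear association between soil temperature and CO₂ flux.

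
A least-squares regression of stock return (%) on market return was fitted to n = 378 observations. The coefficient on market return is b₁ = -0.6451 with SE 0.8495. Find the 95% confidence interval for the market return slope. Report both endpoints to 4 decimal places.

(-2.3155, 1.0253)

df = n − 2 = 378 − 2 = 376.
t* = t_{0.025, 376} = 1.966293.
Margin = t* × SE = 1.966293 × 0.8495 = 1.670366.
CI: -0.6451 ± 1.670366 → (-2.3155, 1.0253).
With 95% confidence, each one-unit increase in market return is associated with a change of between -2.3155 and 1.0253 % in stock return.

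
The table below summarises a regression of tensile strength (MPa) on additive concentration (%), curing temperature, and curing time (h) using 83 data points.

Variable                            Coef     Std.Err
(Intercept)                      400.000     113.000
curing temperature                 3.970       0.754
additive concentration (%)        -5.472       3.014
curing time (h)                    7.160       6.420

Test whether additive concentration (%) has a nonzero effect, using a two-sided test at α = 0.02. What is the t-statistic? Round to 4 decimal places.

Read off: b = -5.472, SE = 3.014 for additive concentration (%).
H₀: β₁ = 0 vs H₁: β₁ ≠ 0.
t = -5.472 / 3.014 = -1.8155.
df = n − k − 1 = 83 − 3 − 1 = 79.
Two-sided p ≈ 0.0732, which is ≥ 0.02, so fail to reject H₀.
The data do not give significant evidence of an association between additive concentration (%) and tensile strength, after adjusting for the other predictors.

t = -1.8155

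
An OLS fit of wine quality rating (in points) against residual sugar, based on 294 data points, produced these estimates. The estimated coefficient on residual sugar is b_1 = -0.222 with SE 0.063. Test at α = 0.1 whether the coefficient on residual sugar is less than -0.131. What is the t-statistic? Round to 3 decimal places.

H₀: β₁ = -0.131 vs H₁: β₁ < -0.131.
t = (b_1 − β₁⁰)/SE = (-0.222 − (-0.131)) / 0.063 = -1.444.
df = n − 2 = 294 − 2 = 292.
One-sided p ≈ 0.0748, which is < 0.1, so reject H₀.
There is evidence that the true slope on residual sugar is below -0.131 points per unit.

t = -1.444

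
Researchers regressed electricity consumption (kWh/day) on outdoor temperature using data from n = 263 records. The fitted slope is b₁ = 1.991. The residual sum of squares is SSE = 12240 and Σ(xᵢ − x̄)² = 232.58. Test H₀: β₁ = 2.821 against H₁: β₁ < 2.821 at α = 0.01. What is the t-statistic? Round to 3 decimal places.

MSE = SSE/(n − 2) = 12240/261 = 46.8966.
SE(b₁) = √(MSE/Sₓₓ) = √(46.8966/232.58) = 0.449039.
t = (1.991 − 2.821) / 0.449039 = -1.848.
df = n − 2 = 261.
One-sided p ≈ 0.0328, which is ≥ 0.01, so fail to reject H₀.
The data do not give significant evidence that the true slope on outdoor temperature is below 2.821 kWh/day per unit.

t = -1.848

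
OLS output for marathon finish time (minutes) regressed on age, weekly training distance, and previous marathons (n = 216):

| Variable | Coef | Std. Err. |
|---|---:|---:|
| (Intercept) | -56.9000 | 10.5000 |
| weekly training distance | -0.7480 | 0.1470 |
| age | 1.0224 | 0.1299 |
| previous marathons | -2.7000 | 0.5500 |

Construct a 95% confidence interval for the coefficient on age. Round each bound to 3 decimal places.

Read off: b = 1.0224, SE = 0.1299 for age.
df = n − k − 1 = 216 − 3 − 1 = 212.
t* = t_{0.025, 212} = 1.971217.
Margin = t* × SE = 1.971217 × 0.1299 = 0.25606.
CI: 1.0224 ± 0.25606 → (0.766, 1.278).

(0.766, 1.278)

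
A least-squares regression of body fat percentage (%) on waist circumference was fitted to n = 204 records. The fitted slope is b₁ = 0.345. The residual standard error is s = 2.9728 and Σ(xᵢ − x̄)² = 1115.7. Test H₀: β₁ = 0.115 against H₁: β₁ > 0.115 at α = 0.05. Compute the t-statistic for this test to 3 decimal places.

SE(b₁) = s/√Sₓₓ = 2.9728/√1115.7 = 0.0890004.
t = (0.345 − 0.115) / 0.0890004 = 2.584.
df = n − 2 = 202.
One-sided p ≈ 0.0052, which is < 0.05, so reject H₀.
There is evidence that the true slope on waist circumference exceeds 0.115 % per unit.

t = 2.584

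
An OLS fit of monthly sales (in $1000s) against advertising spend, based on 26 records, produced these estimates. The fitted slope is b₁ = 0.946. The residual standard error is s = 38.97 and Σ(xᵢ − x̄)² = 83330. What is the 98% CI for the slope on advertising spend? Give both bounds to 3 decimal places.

(0.610, 1.282)

SE(b₁) = s/√Sₓₓ = 38.97/√83330 = 0.134999.
df = n − 2 = 24.
t* = t_{0.01, 24} = 2.492159.
Margin = t* × SE = 2.492159 × 0.134999 = 0.33644.
CI: 0.946 ± 0.33644 → (0.610, 1.282).
With 98% confidence, each one-unit increase in advertising spend is associated with a change of between 0.610 and 1.282 $1000s in monthly sales.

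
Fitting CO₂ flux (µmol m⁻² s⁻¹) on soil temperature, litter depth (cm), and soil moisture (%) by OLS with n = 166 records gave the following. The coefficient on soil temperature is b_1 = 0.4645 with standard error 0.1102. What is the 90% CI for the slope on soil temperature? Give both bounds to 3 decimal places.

df = n − k − 1 = 166 − 3 − 1 = 162.
t* = t_{0.05, 162} = 1.654314.
Margin = t* × SE = 1.654314 × 0.1102 = 0.18231.
CI: 0.4645 ± 0.18231 → (0.282, 0.647).
With 90% confidence, each one-unit increase in soil temperature is associated with a change of between 0.282 and 0.647 µmol m⁻² s⁻¹ in CO₂ flux, holding the other predictors fixed.

(0.282, 0.647)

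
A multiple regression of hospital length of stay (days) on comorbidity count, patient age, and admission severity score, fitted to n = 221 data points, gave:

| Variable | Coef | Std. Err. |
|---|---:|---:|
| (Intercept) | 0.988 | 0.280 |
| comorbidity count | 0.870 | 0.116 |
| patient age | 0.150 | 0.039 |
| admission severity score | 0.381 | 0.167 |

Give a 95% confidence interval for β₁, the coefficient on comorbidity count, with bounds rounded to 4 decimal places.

(0.6414, 1.0986)

Read off: b = 0.870, SE = 0.116 for comorbidity count.
df = n − k − 1 = 221 − 3 − 1 = 217.
t* = t_{0.025, 217} = 1.970956.
Margin = t* × SE = 1.970956 × 0.116 = 0.228631.
CI: 0.870 ± 0.228631 → (0.6414, 1.0986).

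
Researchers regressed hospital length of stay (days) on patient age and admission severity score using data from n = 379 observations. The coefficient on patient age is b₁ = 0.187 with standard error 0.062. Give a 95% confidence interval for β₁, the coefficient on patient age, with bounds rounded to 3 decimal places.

(0.065, 0.309)

df = n − k − 1 = 379 − 2 − 1 = 376.
t* = t_{0.025, 376} = 1.966293.
Margin = t* × SE = 1.966293 × 0.062 = 0.12191.
CI: 0.187 ± 0.12191 → (0.065, 0.309).
With 95% confidence, each one-unit increase in patient age is associated with a change of between 0.065 and 0.309 days in hospital length of stay, holding the other predictors fixed.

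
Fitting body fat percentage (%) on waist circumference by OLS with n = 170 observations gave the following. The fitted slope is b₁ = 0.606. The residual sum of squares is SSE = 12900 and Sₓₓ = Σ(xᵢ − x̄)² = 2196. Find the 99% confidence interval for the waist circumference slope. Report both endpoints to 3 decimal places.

MSE = SSE/(n − 2) = 12900/168 = 76.7857.
SE(b₁) = √(MSE/Sₓₓ) = √(76.7857/2196) = 0.186992.
df = n − 2 = 168.
t* = t_{0.005, 168} = 2.60541.
Margin = t* × SE = 2.60541 × 0.186992 = 0.48719.
CI: 0.606 ± 0.48719 → (0.119, 1.093).
With 99% confidence, each one-unit increase in waist circumference is associated with a change of between 0.119 and 1.093 % in body fat percentage.

(0.119, 1.093)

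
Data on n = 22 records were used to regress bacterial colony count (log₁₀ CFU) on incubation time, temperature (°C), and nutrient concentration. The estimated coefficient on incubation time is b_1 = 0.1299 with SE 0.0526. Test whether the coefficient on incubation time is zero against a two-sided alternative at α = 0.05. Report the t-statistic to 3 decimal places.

H₀: β₁ = 0 vs H₁: β₁ ≠ 0.
t = (b_1 − β₁⁰)/SE = 0.1299 / 0.0526 = 2.470.
df = n − k − 1 = 22 − 3 − 1 = 18.
Two-sided p ≈ 0.0238, which is < 0.05, so reject H₀.
There is evidence that incubation time is associated with bacterial colony count, holding the other predictors fixed.

t = 2.470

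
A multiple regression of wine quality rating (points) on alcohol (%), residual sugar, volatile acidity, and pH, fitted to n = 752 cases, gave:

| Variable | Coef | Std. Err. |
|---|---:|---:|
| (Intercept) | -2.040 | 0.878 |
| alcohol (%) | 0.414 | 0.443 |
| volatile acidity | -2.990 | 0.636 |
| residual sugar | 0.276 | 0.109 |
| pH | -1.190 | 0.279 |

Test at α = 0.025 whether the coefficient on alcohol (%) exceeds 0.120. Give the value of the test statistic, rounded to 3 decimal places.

Read off: b = 0.414, SE = 0.443 for alcohol (%).
H₀: β₁ = 0.120 vs H₁: β₁ > 0.120.
t = (0.414 − 0.120) / 0.443 = 0.664.
df = n − k − 1 = 752 − 4 − 1 = 747.
One-sided p ≈ 0.2536, which is ≥ 0.025, so fail to reject H₀.
The data do not give significant evidence that the true slope on alcohol (%) exceeds 0.120 points per unit, holding the other predictors fixed.

t = 0.664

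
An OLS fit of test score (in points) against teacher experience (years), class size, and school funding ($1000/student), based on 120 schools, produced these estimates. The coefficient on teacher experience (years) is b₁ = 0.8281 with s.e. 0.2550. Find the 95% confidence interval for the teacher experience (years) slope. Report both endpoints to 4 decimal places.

(0.3230, 1.3332)

df = n − k − 1 = 120 − 3 − 1 = 116.
t* = t_{0.025, 116} = 1.980626.
Margin = t* × SE = 1.980626 × 0.2550 = 0.505060.
CI: 0.8281 ± 0.505060 → (0.3230, 1.3332).
With 95% confidence, each one-unit increase in teacher experience (years) is associated with a change of between 0.3230 and 1.3332 points in test score, holding the other predictors fixed.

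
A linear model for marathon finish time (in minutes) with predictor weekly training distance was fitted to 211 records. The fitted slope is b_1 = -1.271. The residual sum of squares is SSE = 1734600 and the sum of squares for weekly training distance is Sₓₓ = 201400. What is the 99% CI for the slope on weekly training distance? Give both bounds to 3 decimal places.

(-1.799, -0.743)

MSE = SSE/(n − 2) = 1734600/209 = 8299.52.
SE(b_1) = √(MSE/Sₓₓ) = √(8299.52/201400) = 0.203.
df = n − 2 = 209.
t* = t_{0.005, 209} = 2.599557.
Margin = t* × SE = 2.599557 × 0.203 = 0.52771.
CI: -1.271 ± 0.52771 → (-1.799, -0.743).
With 99% confidence, each one-unit increase in weekly training distance is associated with a change of between -1.799 and -0.743 minutes in marathon finish time.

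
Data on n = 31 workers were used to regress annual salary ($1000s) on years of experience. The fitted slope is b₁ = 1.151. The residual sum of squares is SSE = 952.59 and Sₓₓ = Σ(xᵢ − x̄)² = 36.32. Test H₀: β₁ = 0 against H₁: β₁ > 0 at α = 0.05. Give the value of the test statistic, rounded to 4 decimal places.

MSE = SSE/(n − 2) = 952.59/29 = 32.8479.
SE(b₁) = √(MSE/Sₓₓ) = √(32.8479/36.32) = 0.951001.
t = 1.151 / 0.951001 = 1.2103.
df = n − 2 = 29.
One-sided p ≈ 0.1180, which is ≥ 0.05, so fail to reject H₀.
The data do not give significant evidence that the true slope on years of experience is positive.

t = 1.2103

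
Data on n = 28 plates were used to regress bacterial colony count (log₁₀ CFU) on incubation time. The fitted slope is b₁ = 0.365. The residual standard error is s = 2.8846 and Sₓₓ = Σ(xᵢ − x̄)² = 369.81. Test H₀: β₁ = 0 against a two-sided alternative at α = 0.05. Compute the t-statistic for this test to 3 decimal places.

t = 2.433

SE(b₁) = s/√Sₓₓ = 2.8846/√369.81 = 0.150002.
t = 0.365 / 0.150002 = 2.433.
df = n − 2 = 26.
Two-sided p ≈ 0.0221, which is < 0.05, so reject H₀.
There is evidence that incubation time is associated with bacterial colony count.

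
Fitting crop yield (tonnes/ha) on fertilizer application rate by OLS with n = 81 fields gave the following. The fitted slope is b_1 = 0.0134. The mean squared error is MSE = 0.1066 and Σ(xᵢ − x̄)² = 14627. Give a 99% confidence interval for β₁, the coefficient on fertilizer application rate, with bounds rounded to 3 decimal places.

(0.006, 0.021)

SE(b_1) = √(MSE/Sₓₓ) = √(0.1066/14627) = 0.00269961.
df = n − 2 = 79.
t* = t_{0.005, 79} = 2.639505.
Margin = t* × SE = 2.639505 × 0.00269961 = 0.00713.
CI: 0.0134 ± 0.00713 → (0.006, 0.021).
With 99% confidence, each one-unit increase in fertilizer application rate is associated with a change of between 0.006 and 0.021 tonnes/ha in crop yield.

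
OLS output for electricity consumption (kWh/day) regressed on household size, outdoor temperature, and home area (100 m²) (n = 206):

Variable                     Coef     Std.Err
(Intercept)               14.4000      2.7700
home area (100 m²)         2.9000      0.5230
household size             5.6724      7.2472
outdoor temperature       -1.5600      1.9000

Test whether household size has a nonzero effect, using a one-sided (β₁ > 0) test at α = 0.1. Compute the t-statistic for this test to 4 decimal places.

Read off: b = 5.6724, SE = 7.2472 for household size.
H₀: β₁ = 0 vs H₁: β₁ > 0.
t = 5.6724 / 7.2472 = 0.7827.
df = n − k − 1 = 206 − 3 − 1 = 202.
One-sided p ≈ 0.2174, which is ≥ 0.1, so fail to reject H₀.
The data do not give significant evidence that the true slope on household size is positive, holding the other predictors fixed.

t = 0.7827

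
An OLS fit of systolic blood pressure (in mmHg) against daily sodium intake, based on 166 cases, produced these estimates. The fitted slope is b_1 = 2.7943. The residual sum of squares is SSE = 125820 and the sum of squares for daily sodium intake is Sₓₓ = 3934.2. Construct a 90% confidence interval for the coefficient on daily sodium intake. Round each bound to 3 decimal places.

MSE = SSE/(n − 2) = 125820/164 = 767.195.
SE(b_1) = √(MSE/Sₓₓ) = √(767.195/3934.2) = 0.441596.
df = n − 2 = 164.
t* = t_{0.05, 164} = 1.654198.
Margin = t* × SE = 1.654198 × 0.441596 = 0.73049.
CI: 2.7943 ± 0.73049 → (2.064, 3.525).
With 90% confidence, each one-unit increase in daily sodium intake is associated with a change of between 2.064 and 3.525 mmHg in systolic blood pressure.

(2.064, 3.525)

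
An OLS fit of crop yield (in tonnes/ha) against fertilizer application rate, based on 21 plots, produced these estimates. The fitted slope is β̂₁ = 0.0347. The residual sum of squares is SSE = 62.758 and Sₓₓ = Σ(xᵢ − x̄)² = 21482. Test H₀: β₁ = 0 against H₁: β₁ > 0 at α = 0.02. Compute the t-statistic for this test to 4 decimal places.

t = 2.7984

MSE = SSE/(n − 2) = 62.758/19 = 3.30305.
SE(β̂₁) = √(MSE/Sₓₓ) = √(3.30305/21482) = 0.0124.
t = 0.0347 / 0.0124 = 2.7984.
df = n − 2 = 19.
One-sided p ≈ 0.0057, which is < 0.02, so reject H₀.
There is evidence that the true slope on fertilizer application rate is positive.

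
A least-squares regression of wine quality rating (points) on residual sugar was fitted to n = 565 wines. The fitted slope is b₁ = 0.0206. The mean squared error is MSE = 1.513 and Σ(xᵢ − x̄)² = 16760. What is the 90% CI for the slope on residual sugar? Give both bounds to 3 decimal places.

(0.005, 0.036)

SE(b₁) = √(MSE/Sₓₓ) = √(1.513/16760) = 0.00950129.
df = n − 2 = 563.
t* = t_{0.05, 563} = 1.647565.
Margin = t* × SE = 1.647565 × 0.00950129 = 0.01565.
CI: 0.0206 ± 0.01565 → (0.005, 0.036).
With 90% confidence, each one-unit increase in residual sugar is associated with a change of between 0.005 and 0.036 points in wine quality rating.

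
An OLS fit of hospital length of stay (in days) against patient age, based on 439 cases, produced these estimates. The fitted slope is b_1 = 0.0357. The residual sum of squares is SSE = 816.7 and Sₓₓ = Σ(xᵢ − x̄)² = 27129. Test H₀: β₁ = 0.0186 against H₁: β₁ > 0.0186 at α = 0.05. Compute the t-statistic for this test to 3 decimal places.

MSE = SSE/(n − 2) = 816.7/437 = 1.86888.
SE(b_1) = √(MSE/Sₓₓ) = √(1.86888/27129) = 0.00829992.
t = (0.0357 − 0.0186) / 0.00829992 = 2.060.
df = n − 2 = 437.
One-sided p ≈ 0.0200, which is < 0.05, so reject H₀.
There is evidence that the true slope on patient age exceeds 0.0186 days per unit.

t = 2.060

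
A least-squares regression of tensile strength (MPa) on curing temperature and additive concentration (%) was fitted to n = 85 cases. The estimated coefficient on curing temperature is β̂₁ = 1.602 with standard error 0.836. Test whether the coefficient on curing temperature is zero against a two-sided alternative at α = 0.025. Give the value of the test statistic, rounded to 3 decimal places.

t = 1.916

H₀: β₁ = 0 vs H₁: β₁ ≠ 0.
t = (β̂₁ − β₁⁰)/SE = 1.602 / 0.836 = 1.916.
df = n − k − 1 = 85 − 2 − 1 = 82.
Two-sided p ≈ 0.0588, which is ≥ 0.025, so fail to reject H₀.
The data do not give significant evidence of an association between curing temperature and tensile strength, after adjusting for the other predictors.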